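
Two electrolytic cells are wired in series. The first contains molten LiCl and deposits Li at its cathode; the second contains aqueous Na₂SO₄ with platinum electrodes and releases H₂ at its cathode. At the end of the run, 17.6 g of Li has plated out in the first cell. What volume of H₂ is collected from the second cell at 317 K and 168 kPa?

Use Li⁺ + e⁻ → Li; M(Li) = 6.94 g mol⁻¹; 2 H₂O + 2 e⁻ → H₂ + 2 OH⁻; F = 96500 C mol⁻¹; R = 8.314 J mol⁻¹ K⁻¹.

19.9 L

n(Li) = 17.6 / 6.94 = 2.536 mol, so n(e⁻) = 1 × 2.536 = 2.536 mol.
The cells are in series, so the same 2.536 mol of electrons passes through the second cell.
2 H₂O + 2 e⁻ → H₂ + 2 OH⁻ — 2 mol e⁻ per mol H₂, so n(H₂) = 2.536/2 = 1.268 mol.
V = nRT/P = (1.268 × 8.314 × 317) / (168 × 10³) = 0.0199 m³ = 19.9 L.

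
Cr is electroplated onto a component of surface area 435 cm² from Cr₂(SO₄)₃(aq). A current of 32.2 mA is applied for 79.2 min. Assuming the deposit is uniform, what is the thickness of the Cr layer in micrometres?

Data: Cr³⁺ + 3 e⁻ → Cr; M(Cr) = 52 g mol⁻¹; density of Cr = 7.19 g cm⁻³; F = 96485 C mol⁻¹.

0.0879 μm

Q = I·t = 0.03220 × 4752.0 = 153.0 C; n(e⁻) = 0.001586 mol.
n(Cr) = n(e⁻)/3 = 0.0005286 mol, so m = 0.0005286 × 52 = 0.02749 g.
Volume = m/ρ = 0.02749 / 7.19 = 0.003823 cm³.
Thickness = V/A = 0.003823 / 435 = 8.79 × 10⁻⁶ cm = 0.0879 μm.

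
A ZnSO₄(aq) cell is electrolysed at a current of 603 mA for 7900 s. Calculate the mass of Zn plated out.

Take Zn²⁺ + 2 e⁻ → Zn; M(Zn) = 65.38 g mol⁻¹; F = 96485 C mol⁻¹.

1.61 g

Q = I·t = 0.6030 A × 7900.0 s = 4764 C.
n(e⁻) = Q/F = 4764 / 96485 = 0.04937 mol.
Zn²⁺ + 2 e⁻ → Zn, so n(Zn) = n(e⁻)/2 = 0.02469 mol.
m = n·M = 0.02469 × 65.38 = 1.61 g.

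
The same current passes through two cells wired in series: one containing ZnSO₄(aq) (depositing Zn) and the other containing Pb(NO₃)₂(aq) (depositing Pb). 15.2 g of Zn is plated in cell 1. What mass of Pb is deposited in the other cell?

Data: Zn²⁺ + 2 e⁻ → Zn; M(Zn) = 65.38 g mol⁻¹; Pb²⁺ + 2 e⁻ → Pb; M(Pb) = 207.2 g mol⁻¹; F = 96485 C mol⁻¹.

48.2 g

n(Zn) = 15.2 / 65.38 = 0.2325 mol.
Since Zn²⁺ + 2 e⁻ → Zn, n(e⁻) passed = 2 × 0.2325 = 0.4650 mol.
Cells in series carry the same charge, so the same 0.4650 mol of electrons passes through cell 2.
Pb²⁺ + 2 e⁻ → Pb, so n(Pb) = 0.4650 / 2 = 0.2325 mol.
m(Pb) = 0.2325 × 207.2 = 48.2 g.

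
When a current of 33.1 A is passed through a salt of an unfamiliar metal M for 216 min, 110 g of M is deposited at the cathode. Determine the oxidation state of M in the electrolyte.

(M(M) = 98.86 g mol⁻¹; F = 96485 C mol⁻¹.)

+4

Q = I·t = 33.10 A × 12960 s = 429000 C, so n(e⁻) = 429000/96485 = 4.446 mol.
n(M) deposited = 110 / 98.86 = 1.113 mol.
Electrons per atom = n(e⁻)/n(M) = 4.446 / 1.113 = 4.00 ≈ 4, so the ion is M⁴⁺.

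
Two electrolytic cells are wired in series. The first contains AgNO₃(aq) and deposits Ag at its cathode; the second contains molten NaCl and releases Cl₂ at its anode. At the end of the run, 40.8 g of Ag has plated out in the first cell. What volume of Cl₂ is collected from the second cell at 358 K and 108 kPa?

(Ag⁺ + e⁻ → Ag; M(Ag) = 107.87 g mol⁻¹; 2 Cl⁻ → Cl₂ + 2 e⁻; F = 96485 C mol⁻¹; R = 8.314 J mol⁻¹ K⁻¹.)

n(Ag) = 40.8 / 107.87 = 0.3782 mol, so n(e⁻) = 1 × 0.3782 = 0.3782 mol.
The cells are in series, so the same 0.3782 mol of electrons passes through the second cell.
2 Cl⁻ → Cl₂ + 2 e⁻ — 2 mol e⁻ per mol Cl₂, so n(Cl₂) = 0.3782/2 = 0.1891 mol.
V = nRT/P = (0.1891 × 8.314 × 358) / (108 × 10³) = 0.00521 m³ = 5.21 L.

5.21 L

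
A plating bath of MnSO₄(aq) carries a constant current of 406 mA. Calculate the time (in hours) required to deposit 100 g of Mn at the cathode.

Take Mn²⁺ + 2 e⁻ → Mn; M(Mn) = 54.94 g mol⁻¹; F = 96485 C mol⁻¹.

240 h

n(Mn) = m/M = 100 / 54.94 = 1.820 mol.
Each Mn atom requires 2 electrons, so n(e⁻) = 2 × 1.820 = 3.640 mol.
Q = n(e⁻)·F = 3.640 × 96485 = 351200 C.
t = Q/I = 351200 / 0.4060 A = 865100 s = 240 h.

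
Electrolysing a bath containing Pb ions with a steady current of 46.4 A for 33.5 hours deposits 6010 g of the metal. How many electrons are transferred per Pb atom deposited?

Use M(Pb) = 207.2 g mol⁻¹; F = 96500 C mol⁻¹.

2

Q = I·t = 46.40 A × 120600 s = 5596000 C, so n(e⁻) = 5596000/96500 = 57.99 mol.
n(Pb) deposited = 6010 / 207.2 = 29.01 mol.
Electrons per atom = n(e⁻)/n(Pb) = 57.99 / 29.01 = 2.00 ≈ 2, so the ion is Pb²⁺.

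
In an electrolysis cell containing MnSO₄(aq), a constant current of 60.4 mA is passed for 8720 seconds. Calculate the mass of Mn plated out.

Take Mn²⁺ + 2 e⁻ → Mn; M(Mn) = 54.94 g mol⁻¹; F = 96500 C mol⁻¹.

Q = I·t = 0.06040 A × 8720.0 s = 526.7 C.
n(e⁻) = Q/F = 526.7 / 96500 = 0.005458 mol.
Mn²⁺ + 2 e⁻ → Mn, so n(Mn) = n(e⁻)/2 = 0.002729 mol.
m = n·M = 0.002729 × 54.94 = 0.150 g.

0.150 g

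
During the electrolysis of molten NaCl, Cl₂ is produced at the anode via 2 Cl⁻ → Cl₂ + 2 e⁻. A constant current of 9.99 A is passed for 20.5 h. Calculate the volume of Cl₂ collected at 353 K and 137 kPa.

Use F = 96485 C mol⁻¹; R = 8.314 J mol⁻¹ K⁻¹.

Q = I·t = 9.990 A × 73800 s = 737300 C.
n(e⁻) = Q/F = 737300 / 96485 = 7.641 mol.
2 electrons are transferred per Cl₂ molecule, so n(Cl₂) = 7.641 / 2 = 3.821 mol.
V = nRT/P = (3.821 × 8.314 × 353) / (137 × 10³ Pa) = 0.0818 m³ = 81.8 L.

81.8 L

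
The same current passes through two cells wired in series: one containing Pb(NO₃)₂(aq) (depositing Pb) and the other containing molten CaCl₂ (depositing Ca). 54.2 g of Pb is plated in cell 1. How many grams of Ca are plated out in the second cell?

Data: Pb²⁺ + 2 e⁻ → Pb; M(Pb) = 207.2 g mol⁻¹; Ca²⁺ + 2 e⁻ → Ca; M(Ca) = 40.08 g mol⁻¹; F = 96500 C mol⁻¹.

10.5 g

n(Pb) = 54.2 / 207.2 = 0.2616 mol.
Since Pb²⁺ + 2 e⁻ → Pb, n(e⁻) passed = 2 × 0.2616 = 0.5232 mol.
Cells in series carry the same charge, so the same 0.5232 mol of electrons passes through cell 2.
Ca²⁺ + 2 e⁻ → Ca, so n(Ca) = 0.5232 / 2 = 0.2616 mol.
m(Ca) = 0.2616 × 40.08 = 10.5 g.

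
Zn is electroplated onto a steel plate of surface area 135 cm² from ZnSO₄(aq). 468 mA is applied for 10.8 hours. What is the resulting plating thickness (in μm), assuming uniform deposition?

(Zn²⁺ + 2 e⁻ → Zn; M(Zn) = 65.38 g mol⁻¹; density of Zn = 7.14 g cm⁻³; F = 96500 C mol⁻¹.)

63.9 μm

Q = I·t = 0.4680 × 38880 = 18200 C; n(e⁻) = 0.1886 mol.
n(Zn) = n(e⁻)/2 = 0.09428 mol, so m = 0.09428 × 65.38 = 6.164 g.
Volume = m/ρ = 6.164 / 7.14 = 0.8633 cm³.
Thickness = V/A = 0.8633 / 135 = 0.00639 cm = 63.9 μm.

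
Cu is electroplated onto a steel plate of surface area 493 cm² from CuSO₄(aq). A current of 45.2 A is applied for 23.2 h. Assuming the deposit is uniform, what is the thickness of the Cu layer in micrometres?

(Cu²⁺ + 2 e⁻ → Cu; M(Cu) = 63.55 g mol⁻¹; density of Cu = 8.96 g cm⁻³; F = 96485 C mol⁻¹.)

Q = I·t = 45.20 × 83520 = 3775000 C; n(e⁻) = 39.13 mol.
n(Cu) = n(e⁻)/2 = 19.56 mol, so m = 19.56 × 63.55 = 1243 g.
Volume = m/ρ = 1243 / 8.96 = 138.8 cm³.
Thickness = V/A = 138.8 / 493 = 0.281 cm = 2810 μm.

2810 μm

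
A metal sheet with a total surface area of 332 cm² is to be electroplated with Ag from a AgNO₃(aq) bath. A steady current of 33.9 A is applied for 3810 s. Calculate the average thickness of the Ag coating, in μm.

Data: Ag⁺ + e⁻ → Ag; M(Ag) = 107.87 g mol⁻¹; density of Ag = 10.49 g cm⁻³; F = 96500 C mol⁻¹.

415 μm

Q = I·t = 33.90 × 3810.0 = 129200 C; n(e⁻) = 1.338 mol.
n(Ag) = n(e⁻)/1 = 1.338 mol, so m = 1.338 × 107.87 = 144.4 g.
Volume = m/ρ = 144.4 / 10.49 = 13.76 cm³.
Thickness = V/A = 13.76 / 332 = 0.0415 cm = 415 μm.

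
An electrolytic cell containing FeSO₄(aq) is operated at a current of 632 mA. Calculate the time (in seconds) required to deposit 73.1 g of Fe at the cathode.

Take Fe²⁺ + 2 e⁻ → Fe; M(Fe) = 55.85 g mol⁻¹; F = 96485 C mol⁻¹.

n(Fe) = m/M = 73.1 / 55.85 = 1.309 mol.
Each Fe atom requires 2 electrons, so n(e⁻) = 2 × 1.309 = 2.618 mol.
Q = n(e⁻)·F = 2.618 × 96485 = 252600 C.
t = Q/I = 252600 / 0.6320 A = 399600 s.

4.00 × 10⁵ s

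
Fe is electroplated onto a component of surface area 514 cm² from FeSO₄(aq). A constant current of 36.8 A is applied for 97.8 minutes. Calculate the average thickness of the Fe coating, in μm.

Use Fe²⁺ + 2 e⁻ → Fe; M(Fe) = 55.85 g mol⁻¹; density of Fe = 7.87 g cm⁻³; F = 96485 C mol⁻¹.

155 μm

Q = I·t = 36.80 × 5868.0 = 215900 C; n(e⁻) = 2.238 mol.
n(Fe) = n(e⁻)/2 = 1.119 mol, so m = 1.119 × 55.85 = 62.50 g.
Volume = m/ρ = 62.50 / 7.87 = 7.941 cm³.
Thickness = V/A = 7.941 / 514 = 0.0155 cm = 155 μm.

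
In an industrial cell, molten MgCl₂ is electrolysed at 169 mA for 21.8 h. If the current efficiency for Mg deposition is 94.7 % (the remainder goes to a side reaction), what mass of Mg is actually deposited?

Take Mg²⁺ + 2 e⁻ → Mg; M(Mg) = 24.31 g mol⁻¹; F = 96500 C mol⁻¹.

1.58 g

Q = I·t = 0.1690 × 78480 = 13260 C.
n(e⁻) = 13260/96500 = 0.1374 mol; theoretically n(Mg) = 0.1374/2 = 0.06872 mol, m_theo = 1.671 g.
At 94.7 % efficiency, m_actual = 0.947 × 1.671 = 1.58 g.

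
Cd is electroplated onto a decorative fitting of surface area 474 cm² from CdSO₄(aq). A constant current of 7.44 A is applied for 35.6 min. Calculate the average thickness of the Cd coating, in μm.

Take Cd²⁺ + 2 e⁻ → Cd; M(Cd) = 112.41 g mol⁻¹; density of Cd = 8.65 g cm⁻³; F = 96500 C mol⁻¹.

22.6 μm

Q = I·t = 7.440 × 2136.0 = 15890 C; n(e⁻) = 0.1647 mol.
n(Cd) = n(e⁻)/2 = 0.08234 mol, so m = 0.08234 × 112.41 = 9.256 g.
Volume = m/ρ = 9.256 / 8.65 = 1.070 cm³.
Thickness = V/A = 1.070 / 474 = 0.00226 cm = 22.6 μm.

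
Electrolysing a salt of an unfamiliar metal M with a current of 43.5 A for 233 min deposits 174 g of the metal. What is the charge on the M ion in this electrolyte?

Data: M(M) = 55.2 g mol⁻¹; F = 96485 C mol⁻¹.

+2

Q = I·t = 43.50 A × 13980 s = 608100 C, so n(e⁻) = 608100/96485 = 6.303 mol.
n(M) deposited = 174 / 55.2 = 3.152 mol.
Electrons per atom = n(e⁻)/n(M) = 6.303 / 3.152 = 2.00 ≈ 2, so the ion is M²⁺.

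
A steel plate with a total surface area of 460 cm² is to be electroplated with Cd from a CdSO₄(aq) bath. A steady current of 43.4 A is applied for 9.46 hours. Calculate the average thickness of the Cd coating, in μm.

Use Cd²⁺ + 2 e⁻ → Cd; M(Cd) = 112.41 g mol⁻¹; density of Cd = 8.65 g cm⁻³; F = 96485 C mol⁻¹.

Q = I·t = 43.40 × 34056 = 1478000 C; n(e⁻) = 15.32 mol.
n(Cd) = n(e⁻)/2 = 7.659 mol, so m = 7.659 × 112.41 = 861.0 g.
Volume = m/ρ = 861.0 / 8.65 = 99.54 cm³.
Thickness = V/A = 99.54 / 460 = 0.216 cm = 2160 μm.

2160 μm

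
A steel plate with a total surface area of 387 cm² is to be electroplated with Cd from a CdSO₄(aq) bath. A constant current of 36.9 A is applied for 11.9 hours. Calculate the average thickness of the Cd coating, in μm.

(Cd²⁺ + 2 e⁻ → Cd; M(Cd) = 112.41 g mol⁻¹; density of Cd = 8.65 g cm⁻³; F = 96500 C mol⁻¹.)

Q = I·t = 36.90 × 42840 = 1581000 C; n(e⁻) = 16.38 mol.
n(Cd) = n(e⁻)/2 = 8.191 mol, so m = 8.191 × 112.41 = 920.7 g.
Volume = m/ρ = 920.7 / 8.65 = 106.4 cm³.
Thickness = V/A = 106.4 / 387 = 0.275 cm = 2750 μm.

2750 μm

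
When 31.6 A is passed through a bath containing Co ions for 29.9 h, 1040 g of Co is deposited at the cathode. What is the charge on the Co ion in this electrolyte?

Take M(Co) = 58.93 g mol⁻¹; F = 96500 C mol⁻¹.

+2

Q = I·t = 31.60 A × 107640 s = 3401000 C, so n(e⁻) = 3401000/96500 = 35.25 mol.
n(Co) deposited = 1040 / 58.93 = 17.65 mol.
Electrons per atom = n(e⁻)/n(Co) = 35.25 / 17.65 = 2.00 ≈ 2, so the ion is Co²⁺.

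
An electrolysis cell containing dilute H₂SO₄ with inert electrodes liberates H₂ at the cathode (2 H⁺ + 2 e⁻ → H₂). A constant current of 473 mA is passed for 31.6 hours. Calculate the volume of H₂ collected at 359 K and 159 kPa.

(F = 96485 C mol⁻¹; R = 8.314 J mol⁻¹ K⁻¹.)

Q = I·t = 0.4730 A × 113760 s = 53810 C.
n(e⁻) = Q/F = 53810 / 96485 = 0.5577 mol.
2 electrons are transferred per H₂ molecule, so n(H₂) = 0.5577 / 2 = 0.2788 mol.
V = nRT/P = (0.2788 × 8.314 × 359) / (159 × 10³ Pa) = 0.00523 m³ = 5.23 L.

5.23 L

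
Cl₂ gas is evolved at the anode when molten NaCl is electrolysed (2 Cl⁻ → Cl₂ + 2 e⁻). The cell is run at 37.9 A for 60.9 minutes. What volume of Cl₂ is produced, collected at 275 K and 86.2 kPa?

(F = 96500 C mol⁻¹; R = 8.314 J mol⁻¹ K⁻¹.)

19.0 L

Q = I·t = 37.90 A × 3654.0 s = 138500 C.
n(e⁻) = Q/F = 138500 / 96500 = 1.435 mol.
2 electrons are transferred per Cl₂ molecule, so n(Cl₂) = 1.435 / 2 = 0.7175 mol.
V = nRT/P = (0.7175 × 8.314 × 275) / (86.2 × 10³ Pa) = 0.0190 m³ = 19.0 L.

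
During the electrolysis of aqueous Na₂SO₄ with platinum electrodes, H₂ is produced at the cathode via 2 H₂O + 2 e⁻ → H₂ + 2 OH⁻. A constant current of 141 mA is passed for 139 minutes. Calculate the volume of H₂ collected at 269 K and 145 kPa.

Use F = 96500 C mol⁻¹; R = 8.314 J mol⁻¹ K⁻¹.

Q = I·t = 0.1410 A × 8340.0 s = 1176 C.
n(e⁻) = Q/F = 1176 / 96500 = 0.01219 mol.
2 electrons are transferred per H₂ molecule, so n(H₂) = 0.01219 / 2 = 0.006093 mol.
V = nRT/P = (0.006093 × 8.314 × 269) / (145 × 10³ Pa) = 9.40 × 10⁻⁵ m³ = 0.0940 L.

0.0940 L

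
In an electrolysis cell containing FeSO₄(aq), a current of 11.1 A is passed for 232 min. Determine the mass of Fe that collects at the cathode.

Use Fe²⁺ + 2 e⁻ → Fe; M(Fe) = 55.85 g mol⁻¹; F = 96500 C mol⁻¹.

44.7 g

Q = I·t = 11.10 A × 13920 s = 154500 C.
n(e⁻) = Q/F = 154500 / 96500 = 1.601 mol.
Fe²⁺ + 2 e⁻ → Fe, so n(Fe) = n(e⁻)/2 = 0.8006 mol.
m = n·M = 0.8006 × 55.85 = 44.7 g.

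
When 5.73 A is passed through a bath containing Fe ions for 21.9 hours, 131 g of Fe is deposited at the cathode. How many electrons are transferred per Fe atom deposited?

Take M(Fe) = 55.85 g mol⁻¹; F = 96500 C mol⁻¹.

Q = I·t = 5.730 A × 78840 s = 451800 C, so n(e⁻) = 451800/96500 = 4.681 mol.
n(Fe) deposited = 131 / 55.85 = 2.346 mol.
Electrons per atom = n(e⁻)/n(Fe) = 4.681 / 2.346 = 2.00 ≈ 2, so the ion is Fe²⁺.

2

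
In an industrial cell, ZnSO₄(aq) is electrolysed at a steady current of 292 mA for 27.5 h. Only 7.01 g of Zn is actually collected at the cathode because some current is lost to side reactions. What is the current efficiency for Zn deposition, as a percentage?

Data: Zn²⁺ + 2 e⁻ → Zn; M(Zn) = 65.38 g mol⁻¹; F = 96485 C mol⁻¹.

Q = I·t = 0.2920 × 99000 = 28910 C; n(e⁻) = 28910/96485 = 0.2996 mol.
Theoretical n(Zn) = n(e⁻)/2 = 0.1498 mol, i.e. m_theo = 0.1498 × 65.38 = 9.794 g.
Efficiency = m_actual / m_theo = 7.01 / 9.794 = 71.6 %.

71.6 %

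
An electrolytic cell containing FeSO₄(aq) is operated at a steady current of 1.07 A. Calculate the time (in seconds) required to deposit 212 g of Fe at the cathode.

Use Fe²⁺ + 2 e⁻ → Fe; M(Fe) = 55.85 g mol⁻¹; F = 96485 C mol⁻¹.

n(Fe) = m/M = 212 / 55.85 = 3.796 mol.
Each Fe atom requires 2 electrons, so n(e⁻) = 2 × 3.796 = 7.592 mol.
Q = n(e⁻)·F = 7.592 × 96485 = 732500 C.
t = Q/I = 732500 / 1.070 A = 684600 s.

6.85 × 10⁵ s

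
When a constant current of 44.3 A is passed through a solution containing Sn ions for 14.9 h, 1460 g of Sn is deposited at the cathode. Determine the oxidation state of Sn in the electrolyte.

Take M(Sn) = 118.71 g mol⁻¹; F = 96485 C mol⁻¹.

Q = I·t = 44.30 A × 53640 s = 2376000 C, so n(e⁻) = 2376000/96485 = 24.63 mol.
n(Sn) deposited = 1460 / 118.71 = 12.30 mol.
Electrons per atom = n(e⁻)/n(Sn) = 24.63 / 12.30 = 2.00 ≈ 2, so the ion is Sn²⁺.

+2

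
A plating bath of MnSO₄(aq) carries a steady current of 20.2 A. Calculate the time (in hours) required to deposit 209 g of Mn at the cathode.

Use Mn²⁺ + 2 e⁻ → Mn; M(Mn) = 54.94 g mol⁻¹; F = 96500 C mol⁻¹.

n(Mn) = m/M = 209 / 54.94 = 3.804 mol.
Each Mn atom requires 2 electrons, so n(e⁻) = 2 × 3.804 = 7.608 mol.
Q = n(e⁻)·F = 7.608 × 96500 = 734200 C.
t = Q/I = 734200 / 20.20 A = 36350 s = 10.1 h.

10.1 h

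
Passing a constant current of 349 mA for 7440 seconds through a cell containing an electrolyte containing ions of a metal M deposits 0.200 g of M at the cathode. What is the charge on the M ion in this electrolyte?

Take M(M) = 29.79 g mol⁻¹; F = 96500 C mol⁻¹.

Q = I·t = 0.3490 A × 7440.0 s = 2597 C, so n(e⁻) = 2597/96500 = 0.02691 mol.
n(M) deposited = 0.200 / 29.79 = 0.006714 mol.
Electrons per atom = n(e⁻)/n(M) = 0.02691 / 0.006714 = 4.01 ≈ 4, so the ion is M⁴⁺.

+4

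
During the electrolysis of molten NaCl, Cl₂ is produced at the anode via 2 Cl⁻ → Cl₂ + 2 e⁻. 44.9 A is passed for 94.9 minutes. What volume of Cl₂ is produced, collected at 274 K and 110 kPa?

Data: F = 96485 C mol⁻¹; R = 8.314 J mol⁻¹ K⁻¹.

Q = I·t = 44.90 A × 5694.0 s = 255700 C.
n(e⁻) = Q/F = 255700 / 96485 = 2.650 mol.
2 electrons are transferred per Cl₂ molecule, so n(Cl₂) = 2.650 / 2 = 1.325 mol.
V = nRT/P = (1.325 × 8.314 × 274) / (110 × 10³ Pa) = 0.0274 m³ = 27.4 L.

27.4 L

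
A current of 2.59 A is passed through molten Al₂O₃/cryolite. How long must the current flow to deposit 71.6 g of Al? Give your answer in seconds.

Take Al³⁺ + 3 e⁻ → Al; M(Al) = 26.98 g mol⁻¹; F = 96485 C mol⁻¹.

n(Al) = m/M = 71.6 / 26.98 = 2.654 mol.
Each Al atom requires 3 electrons, so n(e⁻) = 3 × 2.654 = 7.961 mol.
Q = n(e⁻)·F = 7.961 × 96485 = 768200 C.
t = Q/I = 768200 / 2.590 A = 296600 s.

2.97 × 10⁵ s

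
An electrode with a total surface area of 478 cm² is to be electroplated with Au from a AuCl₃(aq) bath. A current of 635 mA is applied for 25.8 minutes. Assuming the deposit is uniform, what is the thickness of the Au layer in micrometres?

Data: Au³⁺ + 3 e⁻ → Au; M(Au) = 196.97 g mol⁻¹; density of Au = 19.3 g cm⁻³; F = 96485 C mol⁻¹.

0.725 μm

Q = I·t = 0.6350 × 1548.0 = 983.0 C; n(e⁻) = 0.01019 mol.
n(Au) = n(e⁻)/3 = 0.003396 mol, so m = 0.003396 × 196.97 = 0.6689 g.
Volume = m/ρ = 0.6689 / 19.3 = 0.03466 cm³.
Thickness = V/A = 0.03466 / 478 = 7.25 × 10⁻⁵ cm = 0.725 μm.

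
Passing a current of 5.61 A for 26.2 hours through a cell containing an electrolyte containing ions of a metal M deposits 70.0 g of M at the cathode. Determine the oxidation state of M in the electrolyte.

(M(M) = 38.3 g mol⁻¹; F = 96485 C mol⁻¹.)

Q = I·t = 5.610 A × 94320 s = 529100 C, so n(e⁻) = 529100/96485 = 5.484 mol.
n(M) deposited = 70.0 / 38.3 = 1.828 mol.
Electrons per atom = n(e⁻)/n(M) = 5.484 / 1.828 = 3.00 ≈ 3, so the ion is M³⁺.

+3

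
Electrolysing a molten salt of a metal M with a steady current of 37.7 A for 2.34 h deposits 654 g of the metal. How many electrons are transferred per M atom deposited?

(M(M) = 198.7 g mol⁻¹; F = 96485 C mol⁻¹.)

Q = I·t = 37.70 A × 8424.0 s = 317600 C, so n(e⁻) = 317600/96485 = 3.292 mol.
n(M) deposited = 654 / 198.7 = 3.291 mol.
Electrons per atom = n(e⁻)/n(M) = 3.292 / 3.291 = 1.00 ≈ 1, so the ion is M⁺.

1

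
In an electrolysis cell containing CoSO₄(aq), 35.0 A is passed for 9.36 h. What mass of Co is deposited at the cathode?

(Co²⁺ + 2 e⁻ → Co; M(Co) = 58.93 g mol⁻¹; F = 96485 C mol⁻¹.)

360 g

Q = I·t = 35.00 A × 33696 s = 1179000 C.
n(e⁻) = Q/F = 1179000 / 96485 = 12.22 mol.
Co²⁺ + 2 e⁻ → Co, so n(Co) = n(e⁻)/2 = 6.112 mol.
m = n·M = 6.112 × 58.93 = 360 g.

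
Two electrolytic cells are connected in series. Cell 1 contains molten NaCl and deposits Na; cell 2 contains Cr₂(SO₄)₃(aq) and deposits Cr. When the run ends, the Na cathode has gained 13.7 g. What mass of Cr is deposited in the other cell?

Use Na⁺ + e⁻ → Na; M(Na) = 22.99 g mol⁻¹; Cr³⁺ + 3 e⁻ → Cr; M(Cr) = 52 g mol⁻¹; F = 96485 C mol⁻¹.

n(Na) = 13.7 / 22.99 = 0.5959 mol.
Since Na⁺ + e⁻ → Na, n(e⁻) passed = 1 × 0.5959 = 0.5959 mol.
Cells in series carry the same charge, so the same 0.5959 mol of electrons passes through cell 2.
Cr³⁺ + 3 e⁻ → Cr, so n(Cr) = 0.5959 / 3 = 0.1986 mol.
m(Cr) = 0.1986 × 52 = 10.3 g.

10.3 g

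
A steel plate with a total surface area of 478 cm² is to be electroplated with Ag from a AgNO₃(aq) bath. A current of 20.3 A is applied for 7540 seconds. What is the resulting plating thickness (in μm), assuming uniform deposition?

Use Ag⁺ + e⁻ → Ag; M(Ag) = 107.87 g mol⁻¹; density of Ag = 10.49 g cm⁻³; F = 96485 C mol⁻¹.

341 μm

Q = I·t = 20.30 × 7540.0 = 153100 C; n(e⁻) = 1.586 mol.
n(Ag) = n(e⁻)/1 = 1.586 mol, so m = 1.586 × 107.87 = 171.1 g.
Volume = m/ρ = 171.1 / 10.49 = 16.31 cm³.
Thickness = V/A = 16.31 / 478 = 0.0341 cm = 341 μm.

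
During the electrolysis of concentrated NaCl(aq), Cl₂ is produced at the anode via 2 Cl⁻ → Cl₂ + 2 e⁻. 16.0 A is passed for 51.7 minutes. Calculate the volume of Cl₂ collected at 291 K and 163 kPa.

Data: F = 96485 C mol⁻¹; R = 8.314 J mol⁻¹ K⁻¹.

3.82 L

Q = I·t = 16.00 A × 3102.0 s = 49630 C.
n(e⁻) = Q/F = 49630 / 96485 = 0.5144 mol.
2 electrons are transferred per Cl₂ molecule, so n(Cl₂) = 0.5144 / 2 = 0.2572 mol.
V = nRT/P = (0.2572 × 8.314 × 291) / (163 × 10³ Pa) = 0.00382 m³ = 3.82 L.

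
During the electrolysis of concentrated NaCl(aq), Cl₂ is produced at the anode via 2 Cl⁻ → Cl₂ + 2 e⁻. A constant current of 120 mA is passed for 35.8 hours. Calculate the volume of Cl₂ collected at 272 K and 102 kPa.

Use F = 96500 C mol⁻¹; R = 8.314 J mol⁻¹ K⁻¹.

Q = I·t = 0.1200 A × 128880 s = 15470 C.
n(e⁻) = Q/F = 15470 / 96500 = 0.1603 mol.
2 electrons are transferred per Cl₂ molecule, so n(Cl₂) = 0.1603 / 2 = 0.08013 mol.
V = nRT/P = (0.08013 × 8.314 × 272) / (102 × 10³ Pa) = 0.00178 m³ = 1.78 L.

1.78 L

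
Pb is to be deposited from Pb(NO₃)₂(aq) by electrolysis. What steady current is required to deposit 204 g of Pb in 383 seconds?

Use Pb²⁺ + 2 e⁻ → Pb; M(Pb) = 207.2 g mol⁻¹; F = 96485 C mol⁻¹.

496 A

n(Pb) = 204 / 207.2 = 0.9846 mol.
n(e⁻) = 2 × 0.9846 = 1.969 mol.
Q = n(e⁻)·F = 1.969 × 96485 = 190000 C.
I = Q/t = 190000 / 383.00 s = 496 A.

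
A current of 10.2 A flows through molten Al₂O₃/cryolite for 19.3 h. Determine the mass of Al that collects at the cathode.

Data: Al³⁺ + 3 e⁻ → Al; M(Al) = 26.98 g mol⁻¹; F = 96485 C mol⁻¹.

Q = I·t = 10.20 A × 69480 s = 708700 C.
n(e⁻) = Q/F = 708700 / 96485 = 7.345 mol.
Al³⁺ + 3 e⁻ → Al, so n(Al) = n(e⁻)/3 = 2.448 mol.
m = n·M = 2.448 × 26.98 = 66.1 g.

66.1 g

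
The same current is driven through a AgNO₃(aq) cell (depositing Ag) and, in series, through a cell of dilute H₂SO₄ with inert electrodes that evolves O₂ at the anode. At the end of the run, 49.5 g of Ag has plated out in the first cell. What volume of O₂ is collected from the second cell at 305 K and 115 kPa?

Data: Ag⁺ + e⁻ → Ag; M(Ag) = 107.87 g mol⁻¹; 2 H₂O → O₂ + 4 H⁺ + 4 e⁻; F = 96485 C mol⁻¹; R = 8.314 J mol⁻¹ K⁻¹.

n(Ag) = 49.5 / 107.87 = 0.4589 mol, so n(e⁻) = 1 × 0.4589 = 0.4589 mol.
The cells are in series, so the same 0.4589 mol of electrons passes through the second cell.
2 H₂O → O₂ + 4 H⁺ + 4 e⁻ — 4 mol e⁻ per mol O₂, so n(O₂) = 0.4589/4 = 0.1147 mol.
V = nRT/P = (0.1147 × 8.314 × 305) / (115 × 10³) = 0.00253 m³ = 2.53 L.

2.53 L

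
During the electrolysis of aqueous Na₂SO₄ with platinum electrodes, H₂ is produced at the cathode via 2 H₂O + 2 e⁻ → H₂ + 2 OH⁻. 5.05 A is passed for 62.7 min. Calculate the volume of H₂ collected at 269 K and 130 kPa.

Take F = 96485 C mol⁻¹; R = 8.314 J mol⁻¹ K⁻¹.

Q = I·t = 5.050 A × 3762.0 s = 19000 C.
n(e⁻) = Q/F = 19000 / 96485 = 0.1969 mol.
2 electrons are transferred per H₂ molecule, so n(H₂) = 0.1969 / 2 = 0.09845 mol.
V = nRT/P = (0.09845 × 8.314 × 269) / (130 × 10³ Pa) = 0.00169 m³ = 1.69 L.

1.69 L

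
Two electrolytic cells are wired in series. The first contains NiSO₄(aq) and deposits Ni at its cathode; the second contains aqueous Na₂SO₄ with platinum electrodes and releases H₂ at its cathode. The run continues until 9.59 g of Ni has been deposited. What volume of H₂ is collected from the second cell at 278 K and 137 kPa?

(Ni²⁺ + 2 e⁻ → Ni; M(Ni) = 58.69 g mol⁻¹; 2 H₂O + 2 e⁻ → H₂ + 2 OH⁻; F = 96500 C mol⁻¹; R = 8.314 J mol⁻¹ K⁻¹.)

n(Ni) = 9.59 / 58.69 = 0.1634 mol, so n(e⁻) = 2 × 0.1634 = 0.3268 mol.
The cells are in series, so the same 0.3268 mol of electrons passes through the second cell.
2 H₂O + 2 e⁻ → H₂ + 2 OH⁻ — 2 mol e⁻ per mol H₂, so n(H₂) = 0.3268/2 = 0.1634 mol.
V = nRT/P = (0.1634 × 8.314 × 278) / (137 × 10³) = 0.00276 m³ = 2.76 L.

2.76 L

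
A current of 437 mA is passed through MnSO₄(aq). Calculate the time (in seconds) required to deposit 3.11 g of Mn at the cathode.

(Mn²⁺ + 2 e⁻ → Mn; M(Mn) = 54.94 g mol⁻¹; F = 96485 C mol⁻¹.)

n(Mn) = m/M = 3.11 / 54.94 = 0.05661 mol.
Each Mn atom requires 2 electrons, so n(e⁻) = 2 × 0.05661 = 0.1132 mol.
Q = n(e⁻)·F = 0.1132 × 96485 = 10920 C.
t = Q/I = 10920 / 0.4370 A = 25000 s.

25000 s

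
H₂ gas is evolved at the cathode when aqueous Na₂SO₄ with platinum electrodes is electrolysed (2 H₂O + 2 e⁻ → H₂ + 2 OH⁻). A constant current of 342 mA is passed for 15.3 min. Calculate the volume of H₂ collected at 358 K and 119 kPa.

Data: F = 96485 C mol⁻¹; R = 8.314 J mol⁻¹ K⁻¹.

Q = I·t = 0.3420 A × 918.00 s = 314.0 C.
n(e⁻) = Q/F = 314.0 / 96485 = 0.003254 mol.
2 electrons are transferred per H₂ molecule, so n(H₂) = 0.003254 / 2 = 0.001627 mol.
V = nRT/P = (0.001627 × 8.314 × 358) / (119 × 10³ Pa) = 4.07 × 10⁻⁵ m³ = 0.0407 L.

0.0407 L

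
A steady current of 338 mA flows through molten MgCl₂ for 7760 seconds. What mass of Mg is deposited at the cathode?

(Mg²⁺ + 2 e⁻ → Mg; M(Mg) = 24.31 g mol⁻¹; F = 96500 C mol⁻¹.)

Q = I·t = 0.3380 A × 7760.0 s = 2623 C.
n(e⁻) = Q/F = 2623 / 96500 = 0.02718 mol.
Mg²⁺ + 2 e⁻ → Mg, so n(Mg) = n(e⁻)/2 = 0.01359 mol.
m = n·M = 0.01359 × 24.31 = 0.330 g.

0.330 g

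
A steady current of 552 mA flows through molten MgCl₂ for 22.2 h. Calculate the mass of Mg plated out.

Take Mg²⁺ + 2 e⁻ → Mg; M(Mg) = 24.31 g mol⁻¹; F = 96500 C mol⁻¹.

5.56 g

Q = I·t = 0.5520 A × 79920 s = 44120 C.
n(e⁻) = Q/F = 44120 / 96500 = 0.4572 mol.
Mg²⁺ + 2 e⁻ → Mg, so n(Mg) = n(e⁻)/2 = 0.2286 mol.
m = n·M = 0.2286 × 24.31 = 5.56 g.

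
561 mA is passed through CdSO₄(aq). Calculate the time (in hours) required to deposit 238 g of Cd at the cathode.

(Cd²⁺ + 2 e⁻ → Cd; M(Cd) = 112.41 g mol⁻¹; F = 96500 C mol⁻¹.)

202 h

n(Cd) = m/M = 238 / 112.41 = 2.117 mol.
Each Cd atom requires 2 electrons, so n(e⁻) = 2 × 2.117 = 4.234 mol.
Q = n(e⁻)·F = 4.234 × 96500 = 408600 C.
t = Q/I = 408600 / 0.5610 A = 728400 s = 202 h.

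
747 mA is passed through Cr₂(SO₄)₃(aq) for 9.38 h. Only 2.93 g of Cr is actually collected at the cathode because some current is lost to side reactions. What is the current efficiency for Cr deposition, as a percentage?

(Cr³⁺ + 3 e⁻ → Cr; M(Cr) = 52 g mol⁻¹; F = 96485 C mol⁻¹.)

64.7 %

Q = I·t = 0.7470 × 33768 = 25220 C; n(e⁻) = 25220/96485 = 0.2614 mol.
Theoretical n(Cr) = n(e⁻)/3 = 0.08715 mol, i.e. m_theo = 0.08715 × 52 = 4.532 g.
Efficiency = m_actual / m_theo = 2.93 / 4.532 = 64.7 %.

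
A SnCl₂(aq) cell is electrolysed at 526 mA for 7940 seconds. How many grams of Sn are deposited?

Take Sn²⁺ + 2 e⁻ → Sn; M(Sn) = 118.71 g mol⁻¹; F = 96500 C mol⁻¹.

Q = I·t = 0.5260 A × 7940.0 s = 4176 C.
n(e⁻) = Q/F = 4176 / 96500 = 0.04328 mol.
Sn²⁺ + 2 e⁻ → Sn, so n(Sn) = n(e⁻)/2 = 0.02164 mol.
m = n·M = 0.02164 × 118.71 = 2.57 g.

2.57 g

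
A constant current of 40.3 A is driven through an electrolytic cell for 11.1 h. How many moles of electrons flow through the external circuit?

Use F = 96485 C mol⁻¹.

Q = I·t = 40.30 A × 39960 s = 1610000 C.
n(e⁻) = Q/F = 1610000 / 96485 = 16.7 mol.

16.7 mol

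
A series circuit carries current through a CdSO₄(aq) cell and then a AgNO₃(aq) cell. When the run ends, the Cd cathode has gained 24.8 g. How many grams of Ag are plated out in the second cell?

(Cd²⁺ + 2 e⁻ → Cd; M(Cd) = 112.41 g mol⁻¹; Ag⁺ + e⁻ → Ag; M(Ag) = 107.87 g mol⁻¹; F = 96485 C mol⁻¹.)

47.6 g

n(Cd) = 24.8 / 112.41 = 0.2206 mol.
Since Cd²⁺ + 2 e⁻ → Cd, n(e⁻) passed = 2 × 0.2206 = 0.4412 mol.
Cells in series carry the same charge, so the same 0.4412 mol of electrons passes through cell 2.
Ag⁺ + e⁻ → Ag, so n(Ag) = 0.4412 / 1 = 0.4412 mol.
m(Ag) = 0.4412 × 107.87 = 47.6 g.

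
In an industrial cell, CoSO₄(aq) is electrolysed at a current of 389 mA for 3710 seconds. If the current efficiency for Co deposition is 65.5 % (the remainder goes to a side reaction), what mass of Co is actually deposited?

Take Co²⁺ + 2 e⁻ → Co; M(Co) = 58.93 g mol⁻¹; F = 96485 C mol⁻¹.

Q = I·t = 0.3890 × 3710.0 = 1443 C.
n(e⁻) = 1443/96485 = 0.01496 mol; theoretically n(Co) = 0.01496/2 = 0.007479 mol, m_theo = 0.4407 g.
At 65.5 % efficiency, m_actual = 0.655 × 0.4407 = 0.289 g.

0.289 g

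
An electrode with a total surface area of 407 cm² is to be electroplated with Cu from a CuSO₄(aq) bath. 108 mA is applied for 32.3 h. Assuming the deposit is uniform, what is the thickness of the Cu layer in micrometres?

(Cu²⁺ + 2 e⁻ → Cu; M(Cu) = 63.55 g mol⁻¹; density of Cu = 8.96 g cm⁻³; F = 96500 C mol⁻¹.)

11.3 μm

Q = I·t = 0.1080 × 116280 = 12560 C; n(e⁻) = 0.1301 mol.
n(Cu) = n(e⁻)/2 = 0.06507 mol, so m = 0.06507 × 63.55 = 4.135 g.
Volume = m/ρ = 4.135 / 8.96 = 0.4615 cm³.
Thickness = V/A = 0.4615 / 407 = 0.00113 cm = 11.3 μm.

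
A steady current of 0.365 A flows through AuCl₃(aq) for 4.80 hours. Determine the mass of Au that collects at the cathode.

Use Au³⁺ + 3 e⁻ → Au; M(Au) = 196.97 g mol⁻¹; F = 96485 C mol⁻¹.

Q = I·t = 0.3650 A × 17280 s = 6307 C.
n(e⁻) = Q/F = 6307 / 96485 = 0.06537 mol.
Au³⁺ + 3 e⁻ → Au, so n(Au) = n(e⁻)/3 = 0.02179 mol.
m = n·M = 0.02179 × 196.97 = 4.29 g.

4.29 g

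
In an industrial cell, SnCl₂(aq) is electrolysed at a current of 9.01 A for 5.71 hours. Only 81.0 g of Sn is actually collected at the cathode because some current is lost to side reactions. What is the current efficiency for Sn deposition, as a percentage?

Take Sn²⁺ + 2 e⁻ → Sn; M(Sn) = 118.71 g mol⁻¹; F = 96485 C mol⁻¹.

Q = I·t = 9.010 × 20556 = 185200 C; n(e⁻) = 185200/96485 = 1.920 mol.
Theoretical n(Sn) = n(e⁻)/2 = 0.9598 mol, i.e. m_theo = 0.9598 × 118.71 = 113.9 g.
Efficiency = m_actual / m_theo = 81.0 / 113.9 = 71.1 %.

71.1 %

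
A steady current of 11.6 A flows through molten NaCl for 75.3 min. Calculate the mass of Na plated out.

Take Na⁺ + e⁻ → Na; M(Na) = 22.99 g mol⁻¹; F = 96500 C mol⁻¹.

Q = I·t = 11.60 A × 4518.0 s = 52410 C.
n(e⁻) = Q/F = 52410 / 96500 = 0.5431 mol.
Na⁺ + e⁻ → Na, so n(Na) = n(e⁻)/1 = 0.5431 mol.
m = n·M = 0.5431 × 22.99 = 12.5 g.

12.5 g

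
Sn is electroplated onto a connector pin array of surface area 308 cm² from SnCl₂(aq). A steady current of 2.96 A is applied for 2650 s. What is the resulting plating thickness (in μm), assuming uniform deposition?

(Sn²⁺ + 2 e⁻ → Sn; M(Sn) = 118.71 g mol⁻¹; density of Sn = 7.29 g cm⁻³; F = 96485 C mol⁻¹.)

21.5 μm

Q = I·t = 2.960 × 2650.0 = 7844 C; n(e⁻) = 0.08130 mol.
n(Sn) = n(e⁻)/2 = 0.04065 mol, so m = 0.04065 × 118.71 = 4.825 g.
Volume = m/ρ = 4.825 / 7.29 = 0.6619 cm³.
Thickness = V/A = 0.6619 / 308 = 0.00215 cm = 21.5 μm.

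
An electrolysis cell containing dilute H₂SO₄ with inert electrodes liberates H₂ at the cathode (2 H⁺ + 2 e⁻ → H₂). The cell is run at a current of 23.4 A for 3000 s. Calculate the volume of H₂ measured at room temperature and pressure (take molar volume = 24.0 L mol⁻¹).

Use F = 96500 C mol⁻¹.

8.73 L

Q = I·t = 23.40 A × 3000.0 s = 70200 C.
n(e⁻) = Q/F = 70200 / 96500 = 0.7275 mol.
2 electrons are transferred per H₂ molecule, so n(H₂) = 0.7275 / 2 = 0.3637 mol.
V = n × V_m = 0.3637 × 24.0 = 8.73 L.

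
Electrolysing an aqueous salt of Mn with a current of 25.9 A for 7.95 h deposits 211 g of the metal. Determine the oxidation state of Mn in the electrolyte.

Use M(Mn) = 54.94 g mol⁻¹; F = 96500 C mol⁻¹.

+2

Q = I·t = 25.90 A × 28620 s = 741300 C, so n(e⁻) = 741300/96500 = 7.681 mol.
n(Mn) deposited = 211 / 54.94 = 3.841 mol.
Electrons per atom = n(e⁻)/n(Mn) = 7.681 / 3.841 = 2.00 ≈ 2, so the ion is Mn²⁺.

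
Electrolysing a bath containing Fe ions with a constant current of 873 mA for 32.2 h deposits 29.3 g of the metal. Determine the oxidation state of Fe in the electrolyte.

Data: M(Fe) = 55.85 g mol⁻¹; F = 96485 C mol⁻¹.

+2

Q = I·t = 0.8730 A × 115920 s = 101200 C, so n(e⁻) = 101200/96485 = 1.049 mol.
n(Fe) deposited = 29.3 / 55.85 = 0.5246 mol.
Electrons per atom = n(e⁻)/n(Fe) = 1.049 / 0.5246 = 2.00 ≈ 2, so the ion is Fe²⁺.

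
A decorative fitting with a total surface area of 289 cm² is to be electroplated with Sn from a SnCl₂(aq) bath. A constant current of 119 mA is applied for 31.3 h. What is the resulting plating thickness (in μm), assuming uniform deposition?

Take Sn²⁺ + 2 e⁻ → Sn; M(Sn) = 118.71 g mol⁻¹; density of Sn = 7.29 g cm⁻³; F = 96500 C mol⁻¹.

Q = I·t = 0.1190 × 112680 = 13410 C; n(e⁻) = 0.1390 mol.
n(Sn) = n(e⁻)/2 = 0.06948 mol, so m = 0.06948 × 118.71 = 8.248 g.
Volume = m/ρ = 8.248 / 7.29 = 1.131 cm³.
Thickness = V/A = 1.131 / 289 = 0.00391 cm = 39.1 μm.

39.1 μm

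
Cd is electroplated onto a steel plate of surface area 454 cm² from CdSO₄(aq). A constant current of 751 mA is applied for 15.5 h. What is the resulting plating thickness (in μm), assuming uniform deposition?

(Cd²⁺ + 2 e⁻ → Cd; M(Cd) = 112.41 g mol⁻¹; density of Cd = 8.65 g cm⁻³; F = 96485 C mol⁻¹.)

Q = I·t = 0.7510 × 55800 = 41910 C; n(e⁻) = 0.4343 mol.
n(Cd) = n(e⁻)/2 = 0.2172 mol, so m = 0.2172 × 112.41 = 24.41 g.
Volume = m/ρ = 24.41 / 8.65 = 2.822 cm³.
Thickness = V/A = 2.822 / 454 = 0.00622 cm = 62.2 μm.

62.2 μm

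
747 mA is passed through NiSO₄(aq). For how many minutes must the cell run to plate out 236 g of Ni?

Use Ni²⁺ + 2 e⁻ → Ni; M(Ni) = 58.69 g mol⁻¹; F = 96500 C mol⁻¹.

17300 min

n(Ni) = m/M = 236 / 58.69 = 4.021 mol.
Each Ni atom requires 2 electrons, so n(e⁻) = 2 × 4.021 = 8.042 mol.
Q = n(e⁻)·F = 8.042 × 96500 = 776100 C.
t = Q/I = 776100 / 0.7470 A = 1039000 s = 17300 min.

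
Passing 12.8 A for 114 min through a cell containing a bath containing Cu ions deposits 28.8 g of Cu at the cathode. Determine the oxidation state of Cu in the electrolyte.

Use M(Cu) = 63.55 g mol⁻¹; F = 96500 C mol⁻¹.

+2

Q = I·t = 12.80 A × 6840.0 s = 87550 C, so n(e⁻) = 87550/96500 = 0.9073 mol.
n(Cu) deposited = 28.8 / 63.55 = 0.4532 mol.
Electrons per atom = n(e⁻)/n(Cu) = 0.9073 / 0.4532 = 2.00 ≈ 2, so the ion is Cu²⁺.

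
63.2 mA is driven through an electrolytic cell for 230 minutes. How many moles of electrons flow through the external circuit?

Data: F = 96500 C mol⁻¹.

Q = I·t = 0.06320 A × 13800 s = 872.2 C.
n(e⁻) = Q/F = 872.2 / 96500 = 0.00904 mol.

0.00904 mol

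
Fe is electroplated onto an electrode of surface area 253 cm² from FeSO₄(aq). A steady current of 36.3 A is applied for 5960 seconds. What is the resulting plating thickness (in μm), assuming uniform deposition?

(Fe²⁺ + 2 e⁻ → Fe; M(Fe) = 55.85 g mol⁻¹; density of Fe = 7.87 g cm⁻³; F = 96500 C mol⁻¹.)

314 μm

Q = I·t = 36.30 × 5960.0 = 216300 C; n(e⁻) = 2.242 mol.
n(Fe) = n(e⁻)/2 = 1.121 mol, so m = 1.121 × 55.85 = 62.61 g.
Volume = m/ρ = 62.61 / 7.87 = 7.955 cm³.
Thickness = V/A = 7.955 / 253 = 0.0314 cm = 314 μm.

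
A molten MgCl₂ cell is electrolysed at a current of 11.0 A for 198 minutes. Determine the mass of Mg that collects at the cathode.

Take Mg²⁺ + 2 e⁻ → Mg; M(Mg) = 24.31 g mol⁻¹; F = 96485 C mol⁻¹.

Q = I·t = 11.00 A × 11880 s = 130700 C.
n(e⁻) = Q/F = 130700 / 96485 = 1.354 mol.
Mg²⁺ + 2 e⁻ → Mg, so n(Mg) = n(e⁻)/2 = 0.6772 mol.
m = n·M = 0.6772 × 24.31 = 16.5 g.

16.5 g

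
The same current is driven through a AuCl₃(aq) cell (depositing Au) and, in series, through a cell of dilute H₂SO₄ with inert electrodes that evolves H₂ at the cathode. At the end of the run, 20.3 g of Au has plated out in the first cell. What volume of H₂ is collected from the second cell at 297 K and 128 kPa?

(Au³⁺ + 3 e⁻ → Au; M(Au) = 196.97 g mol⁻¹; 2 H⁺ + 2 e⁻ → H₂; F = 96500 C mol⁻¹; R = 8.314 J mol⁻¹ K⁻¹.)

n(Au) = 20.3 / 196.97 = 0.1031 mol, so n(e⁻) = 3 × 0.1031 = 0.3092 mol.
The cells are in series, so the same 0.3092 mol of electrons passes through the second cell.
2 H⁺ + 2 e⁻ → H₂ — 2 mol e⁻ per mol H₂, so n(H₂) = 0.3092/2 = 0.1546 mol.
V = nRT/P = (0.1546 × 8.314 × 297) / (128 × 10³) = 0.00298 m³ = 2.98 L.

2.98 L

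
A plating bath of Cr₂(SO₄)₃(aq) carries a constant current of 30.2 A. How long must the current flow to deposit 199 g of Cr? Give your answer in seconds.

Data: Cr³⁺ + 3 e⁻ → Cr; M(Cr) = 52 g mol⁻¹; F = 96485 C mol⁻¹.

n(Cr) = m/M = 199 / 52 = 3.827 mol.
Each Cr atom requires 3 electrons, so n(e⁻) = 3 × 3.827 = 11.48 mol.
Q = n(e⁻)·F = 11.48 × 96485 = 1108000 C.
t = Q/I = 1108000 / 30.20 A = 36680 s.

36700 s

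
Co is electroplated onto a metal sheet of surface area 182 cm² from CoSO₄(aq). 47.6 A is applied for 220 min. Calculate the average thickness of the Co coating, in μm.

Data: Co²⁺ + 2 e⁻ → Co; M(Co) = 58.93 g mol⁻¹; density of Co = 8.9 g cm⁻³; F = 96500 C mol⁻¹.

1180 μm

Q = I·t = 47.60 × 13200 = 628300 C; n(e⁻) = 6.511 mol.
n(Co) = n(e⁻)/2 = 3.256 mol, so m = 3.256 × 58.93 = 191.8 g.
Volume = m/ρ = 191.8 / 8.9 = 21.56 cm³.
Thickness = V/A = 21.56 / 182 = 0.118 cm = 1180 μm.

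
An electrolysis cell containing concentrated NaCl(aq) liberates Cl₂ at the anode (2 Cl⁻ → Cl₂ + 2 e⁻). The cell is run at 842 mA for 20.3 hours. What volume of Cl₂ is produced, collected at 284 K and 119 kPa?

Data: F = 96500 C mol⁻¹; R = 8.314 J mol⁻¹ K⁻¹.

Q = I·t = 0.8420 A × 73080 s = 61530 C.
n(e⁻) = Q/F = 61530 / 96500 = 0.6377 mol.
2 electrons are transferred per Cl₂ molecule, so n(Cl₂) = 0.6377 / 2 = 0.3188 mol.
V = nRT/P = (0.3188 × 8.314 × 284) / (119 × 10³ Pa) = 0.00633 m³ = 6.33 L.

6.33 L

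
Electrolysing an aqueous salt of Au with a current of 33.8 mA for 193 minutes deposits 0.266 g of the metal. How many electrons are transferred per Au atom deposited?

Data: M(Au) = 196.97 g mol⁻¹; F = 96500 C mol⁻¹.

Q = I·t = 0.03380 A × 11580 s = 391.4 C, so n(e⁻) = 391.4/96500 = 0.004056 mol.
n(Au) deposited = 0.266 / 196.97 = 0.001350 mol.
Electrons per atom = n(e⁻)/n(Au) = 0.004056 / 0.001350 = 3.00 ≈ 3, so the ion is Au³⁺.

3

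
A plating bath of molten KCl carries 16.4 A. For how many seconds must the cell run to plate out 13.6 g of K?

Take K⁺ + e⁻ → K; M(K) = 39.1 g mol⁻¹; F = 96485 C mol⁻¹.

2050 s

n(K) = m/M = 13.6 / 39.1 = 0.3478 mol.
Each K atom requires 1 electron, so n(e⁻) = 1 × 0.3478 = 0.3478 mol.
Q = n(e⁻)·F = 0.3478 × 96485 = 33560 C.
t = Q/I = 33560 / 16.40 A = 2046 s.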